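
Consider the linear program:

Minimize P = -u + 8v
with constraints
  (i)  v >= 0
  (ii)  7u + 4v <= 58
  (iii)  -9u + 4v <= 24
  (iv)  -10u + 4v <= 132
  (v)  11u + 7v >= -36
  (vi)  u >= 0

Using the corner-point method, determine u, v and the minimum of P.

At the optimal vertex, v = 0 and 7u + 4v = 58.
Solving simultaneously gives u = 58/7, v = 0.

u = 58/7, v = 0, minimum P = -58/7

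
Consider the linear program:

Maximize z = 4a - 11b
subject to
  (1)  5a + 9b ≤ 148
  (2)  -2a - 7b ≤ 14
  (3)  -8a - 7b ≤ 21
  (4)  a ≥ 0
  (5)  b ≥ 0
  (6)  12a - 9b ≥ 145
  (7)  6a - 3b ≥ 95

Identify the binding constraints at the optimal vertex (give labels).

(1) and (5)

Extreme points and z = 4a - 11b:
  (148/5, 0) → z = 592/5
  (433/23, 413/69) → z = 653/69
  (95/6, 0) → z = 190/3

The maximum is at (148/5, 0). Substituting into each constraint, equality holds for (1) and (5); the remaining constraints have slack.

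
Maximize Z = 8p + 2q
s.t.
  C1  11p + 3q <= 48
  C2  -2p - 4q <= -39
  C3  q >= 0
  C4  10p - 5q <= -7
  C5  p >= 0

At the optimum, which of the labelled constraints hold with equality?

C1 and C2

Corner points and Z = 8p + 2q:
  (75/38, 333/38) → Z = 633/19
  (0, 16) → Z = 32
  (0, 39/4) → Z = 39/2

The maximum is at (75/38, 333/38). Substituting into each constraint, equality holds for C1 and C2; the remaining constraints have slack.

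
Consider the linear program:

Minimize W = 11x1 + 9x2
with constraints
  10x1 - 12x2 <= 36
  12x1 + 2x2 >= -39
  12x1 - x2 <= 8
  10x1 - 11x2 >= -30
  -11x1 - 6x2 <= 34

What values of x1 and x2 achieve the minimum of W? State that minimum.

Extreme points and W = 11x1 + 9x2:
  (30/67, -176/67) → W = -1254/67
  (-1, -23/6) → W = -91/2
  (59/61, 220/61) → W = 2629/61
  (-554/181, -10/181) → W = -6184/181

x1 = -1, x2 = -23/6, minimum W = -91/2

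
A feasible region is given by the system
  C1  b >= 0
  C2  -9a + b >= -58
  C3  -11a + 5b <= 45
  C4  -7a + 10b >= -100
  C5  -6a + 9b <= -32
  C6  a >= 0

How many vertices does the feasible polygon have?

The feasible vertices (each the meet of two boundaries and inside every other half-plane) are:
  (58/9, 0)
  (16/3, 0)
  (98/15, 4/5)

3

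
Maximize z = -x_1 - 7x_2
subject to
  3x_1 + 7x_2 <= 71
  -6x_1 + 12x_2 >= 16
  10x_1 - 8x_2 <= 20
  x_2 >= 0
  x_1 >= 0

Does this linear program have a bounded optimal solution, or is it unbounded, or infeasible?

bounded optimum

Extreme points and z = -x_1 - 7x_2:
  (354/47, 325/47) → z = -2629/47
  (0, 71/7) → z = -71
  (46/9, 35/9) → z = -97/3
  (0, 4/3) → z = -28/3
The feasible region has finitely many vertices and no improving ray; the maximum is -28/3 at (0, 4/3).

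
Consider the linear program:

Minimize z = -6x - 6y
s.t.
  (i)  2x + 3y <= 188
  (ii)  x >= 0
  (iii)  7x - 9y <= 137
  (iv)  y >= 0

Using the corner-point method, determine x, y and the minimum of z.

Corner points and z = -6x - 6y:
  (0, 188/3) → z = -376
  (701/13, 1042/39) → z = -6290/13
  (0, 0) → z = 0
  (137/7, 0) → z = -822/7

The binding constraints are 2x + 3y = 188 and 7x - 9y = 137.
Solving simultaneously gives x = 701/13, y = 1042/39.

x = 701/13, y = 1042/39, minimum z = -6290/13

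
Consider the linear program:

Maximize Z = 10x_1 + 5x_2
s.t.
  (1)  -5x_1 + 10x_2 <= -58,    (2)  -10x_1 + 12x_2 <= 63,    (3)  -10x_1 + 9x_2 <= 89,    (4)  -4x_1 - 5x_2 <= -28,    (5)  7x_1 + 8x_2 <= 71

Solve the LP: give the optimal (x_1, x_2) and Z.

x_1 = 131/3, x_2 = -88/3, maximum Z = 290

Extreme points and Z = 10x_1 + 5x_2:
  (114/13, -92/65) → Z = 1048/13
  (587/55, -51/110) → Z = 2297/22
  (131/3, -88/3) → Z = 290

At the optimal vertex, -4x_1 - 5x_2 = -28 and 7x_1 + 8x_2 = 71.
Solving simultaneously gives x_1 = 131/3, x_2 = -88/3.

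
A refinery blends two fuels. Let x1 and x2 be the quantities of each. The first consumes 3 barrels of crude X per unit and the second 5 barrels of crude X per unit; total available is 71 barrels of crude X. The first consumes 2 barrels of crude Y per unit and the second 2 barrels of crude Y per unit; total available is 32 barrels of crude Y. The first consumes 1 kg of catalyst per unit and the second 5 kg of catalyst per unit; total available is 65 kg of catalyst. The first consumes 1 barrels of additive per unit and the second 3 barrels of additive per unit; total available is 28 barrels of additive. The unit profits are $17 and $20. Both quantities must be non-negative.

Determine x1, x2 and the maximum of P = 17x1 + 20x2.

x1 = 10, x2 = 6, maximum P = 290

The optimum lies where 2x1 + 2x2 = 32 and x1 + 3x2 = 28.
Solving simultaneously gives x1 = 10, x2 = 6.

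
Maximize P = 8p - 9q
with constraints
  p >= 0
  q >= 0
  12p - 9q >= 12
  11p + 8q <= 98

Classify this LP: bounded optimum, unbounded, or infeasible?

Vertices and P = 8p - 9q:
  (1, 0) → P = 8
  (98/11, 0) → P = 784/11
  (326/65, 348/65) → P = -524/65
The feasible region has finitely many vertices and no improving ray; the maximum is 784/11 at (98/11, 0).

bounded optimum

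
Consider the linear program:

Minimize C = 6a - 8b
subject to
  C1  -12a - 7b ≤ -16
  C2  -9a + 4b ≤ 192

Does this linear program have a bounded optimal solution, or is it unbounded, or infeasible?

From the feasible point (-1280/111, 816/37), moving in the direction (4, 9) keeps every constraint satisfied while C decreases without bound.

unbounded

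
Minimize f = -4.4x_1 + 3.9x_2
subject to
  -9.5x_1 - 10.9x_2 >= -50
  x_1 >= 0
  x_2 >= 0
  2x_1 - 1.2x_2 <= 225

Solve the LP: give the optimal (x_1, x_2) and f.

Feasible corners and f = -4.4x_1 + 3.9x_2:
  (0, 500/109) → f = 1950/109
  (100/19, 0) → f = -440/19
  (0, 0) → f = 0

x_1 = 100/19, x_2 = 0, minimum f = -440/19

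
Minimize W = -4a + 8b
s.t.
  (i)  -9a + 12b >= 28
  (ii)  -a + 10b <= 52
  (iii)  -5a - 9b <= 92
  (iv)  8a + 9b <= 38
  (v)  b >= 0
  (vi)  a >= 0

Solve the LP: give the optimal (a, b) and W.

a = 0, b = 7/3, minimum W = 56/3

Feasible corners and W = -4a + 8b:
  (68/59, 566/177) → W = 3712/177
  (0, 7/3) → W = 56/3
  (0, 38/9) → W = 304/9

The binding constraints are -9a + 12b = 28 and a = 0.
Solving simultaneously gives a = 0, b = 7/3.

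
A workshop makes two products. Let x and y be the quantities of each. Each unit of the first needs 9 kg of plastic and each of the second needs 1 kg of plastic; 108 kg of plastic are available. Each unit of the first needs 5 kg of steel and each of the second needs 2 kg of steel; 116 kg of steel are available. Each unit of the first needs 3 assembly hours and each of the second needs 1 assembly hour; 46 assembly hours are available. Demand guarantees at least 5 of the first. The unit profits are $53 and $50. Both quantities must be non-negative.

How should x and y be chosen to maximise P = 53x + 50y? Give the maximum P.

x = 5, y = 31, maximum P = 1815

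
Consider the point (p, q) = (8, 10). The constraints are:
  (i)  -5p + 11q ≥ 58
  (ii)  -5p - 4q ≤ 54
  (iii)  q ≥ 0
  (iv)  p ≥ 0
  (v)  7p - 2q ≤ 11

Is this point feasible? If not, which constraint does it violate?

Constraint (v): 7p - 2q = 36, which is not ≤ 11. All other constraints are satisfied.

not feasible — violates (v)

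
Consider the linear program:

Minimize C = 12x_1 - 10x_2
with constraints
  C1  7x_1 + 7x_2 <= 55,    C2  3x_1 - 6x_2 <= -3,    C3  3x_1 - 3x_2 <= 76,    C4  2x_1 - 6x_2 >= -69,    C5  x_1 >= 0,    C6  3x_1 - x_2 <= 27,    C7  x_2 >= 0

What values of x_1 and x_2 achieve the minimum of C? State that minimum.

x_1 = 0, x_2 = 55/7, minimum C = -550/7

Corner points and C = 12x_1 - 10x_2:
  (103/21, 62/21) → C = 88/3
  (0, 55/7) → C = -550/7
  (0, 1/2) → C = -5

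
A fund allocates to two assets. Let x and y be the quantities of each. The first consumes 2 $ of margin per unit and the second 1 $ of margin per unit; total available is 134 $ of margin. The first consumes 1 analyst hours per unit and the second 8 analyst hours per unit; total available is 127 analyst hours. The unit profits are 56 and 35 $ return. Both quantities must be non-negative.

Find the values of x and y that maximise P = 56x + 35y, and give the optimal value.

x = 63, y = 8, maximum P = 3808

Corner points and P = 56x + 35y:
  (0, 0) → P = 0
  (0, 127/8) → P = 4445/8
  (67, 0) → P = 3752
  (63, 8) → P = 3808

At the optimal vertex, 2x + y = 134 and x + 8y = 127.
Solving simultaneously gives x = 63, y = 8.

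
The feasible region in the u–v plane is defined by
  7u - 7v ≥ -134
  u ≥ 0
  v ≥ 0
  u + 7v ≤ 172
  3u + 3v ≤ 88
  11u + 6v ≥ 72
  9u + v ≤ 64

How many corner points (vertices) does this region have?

5

Of the 21 pairwise boundary intersections, those satisfying every inequality are:
  (0, 134/7)
  (157/35, 827/35)
  (0, 12)
  (72/11, 0)
  (64/9, 0)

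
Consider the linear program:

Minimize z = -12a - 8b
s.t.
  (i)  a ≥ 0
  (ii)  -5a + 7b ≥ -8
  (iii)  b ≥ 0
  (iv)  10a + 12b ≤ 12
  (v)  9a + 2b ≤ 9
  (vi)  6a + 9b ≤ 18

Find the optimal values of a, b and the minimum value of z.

Corner points and z = -12a - 8b:
  (0, 0) → z = 0
  (0, 1) → z = -8
  (1, 0) → z = -12
  (21/22, 9/44) → z = -144/11

At the optimal vertex, 10a + 12b = 12 and 9a + 2b = 9.
Solving simultaneously gives a = 21/22, b = 9/44.

a = 21/22, b = 9/44, minimum z = -144/11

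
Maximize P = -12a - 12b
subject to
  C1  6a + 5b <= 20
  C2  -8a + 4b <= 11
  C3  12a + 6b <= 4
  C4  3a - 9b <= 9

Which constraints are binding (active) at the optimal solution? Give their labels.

C2 and C4

Feasible corners and P = -12a - 12b:
  (-25/48, 41/24) → P = -57/4
  (-9/4, -7/4) → P = 48
  (5/7, -16/21) → P = 4/7

The maximum is at (-9/4, -7/4). Substituting into each constraint, equality holds for C2 and C4; the remaining constraints have slack.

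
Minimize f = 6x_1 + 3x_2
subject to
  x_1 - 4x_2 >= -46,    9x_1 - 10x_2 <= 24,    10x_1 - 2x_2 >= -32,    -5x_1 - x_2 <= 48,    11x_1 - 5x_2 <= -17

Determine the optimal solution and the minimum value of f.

Feasible corners and f = 6x_1 + 3x_2:
  (-18/19, 214/19) → f = 534/19
  (54/13, 163/13) → f = 813/13
  (-184/41, -264/41) → f = -1896/41
  (-58/13, -417/65) → f = -2991/65

x_1 = -184/41, x_2 = -264/41, minimum f = -1896/41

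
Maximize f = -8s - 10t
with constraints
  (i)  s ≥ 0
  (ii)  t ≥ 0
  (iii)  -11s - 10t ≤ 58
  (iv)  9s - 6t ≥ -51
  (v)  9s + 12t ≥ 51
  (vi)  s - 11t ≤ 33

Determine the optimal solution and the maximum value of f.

s = 0, t = 17/4, maximum f = -85/2

The feasible region is unbounded (it extends along (11, 1), (2, 3)), but f strictly decreases along every unbounded feasible direction, so there is no improving ray and the maximum is attained at a vertex.

The optimum lies where s = 0 and 9s + 12t = 51.
Solving simultaneously gives s = 0, t = 17/4.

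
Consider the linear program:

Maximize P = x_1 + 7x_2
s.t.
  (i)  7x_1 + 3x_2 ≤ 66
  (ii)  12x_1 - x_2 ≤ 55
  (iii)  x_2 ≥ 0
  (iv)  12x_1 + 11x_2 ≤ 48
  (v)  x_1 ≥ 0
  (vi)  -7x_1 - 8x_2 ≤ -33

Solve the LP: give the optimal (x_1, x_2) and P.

x_1 = 0, x_2 = 48/11, maximum P = 336/11

The binding constraints are 12x_1 + 11x_2 = 48 and x_1 = 0.
Solving simultaneously gives x_1 = 0, x_2 = 48/11.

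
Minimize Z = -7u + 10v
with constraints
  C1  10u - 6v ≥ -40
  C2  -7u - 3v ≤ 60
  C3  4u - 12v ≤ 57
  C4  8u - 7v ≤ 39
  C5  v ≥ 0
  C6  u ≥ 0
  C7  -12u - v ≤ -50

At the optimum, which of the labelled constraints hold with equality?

Vertices and Z = -7u + 10v:
  (130/41, 490/41) → Z = 3990/41
  (39/8, 0) → Z = -273/8
  (25/6, 0) → Z = -175/6
The feasible region is unbounded (it extends along (3, 5), (7, 8)), but Z strictly increases along every unbounded feasible direction, so there is no improving ray and the minimum is attained at a vertex.

The minimum is at (39/8, 0). Substituting into each constraint, equality holds for C4 and C5; the remaining constraints have slack.

C4 and C5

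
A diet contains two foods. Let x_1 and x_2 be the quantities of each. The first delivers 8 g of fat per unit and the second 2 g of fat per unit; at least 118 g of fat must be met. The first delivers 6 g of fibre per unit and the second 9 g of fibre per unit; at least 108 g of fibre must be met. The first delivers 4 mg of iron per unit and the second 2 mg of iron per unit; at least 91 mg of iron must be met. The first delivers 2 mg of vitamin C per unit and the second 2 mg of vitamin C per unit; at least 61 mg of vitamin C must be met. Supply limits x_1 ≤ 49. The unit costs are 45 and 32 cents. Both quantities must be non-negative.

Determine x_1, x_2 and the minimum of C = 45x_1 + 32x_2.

x_1 = 15, x_2 = 31/2, minimum C = 1171

Corner points and C = 45x_1 + 32x_2:
  (0, 59) → C = 1888
  (61/2, 0) → C = 2745/2
  (49, 0) → C = 2205
  (27/4, 32) → C = 5311/4
  (15, 31/2) → C = 1171
The feasible region is unbounded (it extends along (0, 1)), but C strictly increases along every unbounded feasible direction, so there is no improving ray and the minimum is attained at a vertex.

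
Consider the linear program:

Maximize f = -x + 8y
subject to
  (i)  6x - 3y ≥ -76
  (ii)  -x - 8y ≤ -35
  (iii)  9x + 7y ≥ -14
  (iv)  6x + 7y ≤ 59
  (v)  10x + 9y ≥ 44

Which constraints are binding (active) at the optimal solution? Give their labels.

Feasible corners and f = -x + 8y:
  (-71/12, 27/2) → f = 1367/12
  (-46/7, 256/21) → f = 2186/21
  (227/41, 151/41) → f = 981/41
  (37/71, 306/71) → f = 2411/71

The maximum is at (-71/12, 27/2). Substituting into each constraint, equality holds for (i) and (iv); the remaining constraints have slack.

(i) and (iv)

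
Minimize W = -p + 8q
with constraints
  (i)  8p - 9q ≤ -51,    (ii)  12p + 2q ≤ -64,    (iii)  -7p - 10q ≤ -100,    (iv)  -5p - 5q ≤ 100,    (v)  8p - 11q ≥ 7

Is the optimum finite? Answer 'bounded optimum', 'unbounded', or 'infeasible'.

The boundaries 12p + 2q = -64 and -7p - 10q = -100 meet at (-420/53, 824/53), but that point violates 8p - 11q ≥ 7. Every candidate vertex is excluded by some other constraint, so the feasible region is empty.

infeasible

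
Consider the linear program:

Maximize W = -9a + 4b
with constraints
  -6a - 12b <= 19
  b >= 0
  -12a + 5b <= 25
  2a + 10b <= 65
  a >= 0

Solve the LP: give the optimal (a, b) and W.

Vertices and W = -9a + 4b:
  (65/2, 0) → W = -585/2
  (0, 0) → W = 0
  (15/26, 83/13) → W = 529/26
  (0, 5) → W = 20

At the optimal vertex, -12a + 5b = 25 and 2a + 10b = 65.
Solving simultaneously gives a = 15/26, b = 83/13.

a = 15/26, b = 83/13, maximum W = 529/26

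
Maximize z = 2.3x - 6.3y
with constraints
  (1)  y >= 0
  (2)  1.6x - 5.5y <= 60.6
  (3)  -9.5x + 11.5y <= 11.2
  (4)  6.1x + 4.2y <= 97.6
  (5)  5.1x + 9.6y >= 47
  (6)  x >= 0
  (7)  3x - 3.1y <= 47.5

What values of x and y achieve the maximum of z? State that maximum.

Vertices and z = 2.3x - 6.3y:
  (470/51, 0) → z = 1081/51
  (95/6, 0) → z = 437/12
  (107536/11005, 99552/11005) → z = -1899224/55025
  (43298/14985, 50362/14985) → z = -1088476/74925
  (50206/3151, 305/3151) → z = 1135523/31510

x = 95/6, y = 0, maximum z = 437/12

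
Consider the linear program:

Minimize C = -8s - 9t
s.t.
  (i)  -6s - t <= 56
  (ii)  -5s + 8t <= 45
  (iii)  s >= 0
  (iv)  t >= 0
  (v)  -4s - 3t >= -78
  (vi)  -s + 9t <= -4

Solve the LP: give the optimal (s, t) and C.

s = 238/13, t = 62/39, minimum C = -2090/13

Vertices and C = -8s - 9t:
  (39/2, 0) → C = -156
  (4, 0) → C = -32
  (238/13, 62/39) → C = -2090/13

At the optimal vertex, -4s - 3t = -78 and -s + 9t = -4.
Solving simultaneously gives s = 238/13, t = 62/39.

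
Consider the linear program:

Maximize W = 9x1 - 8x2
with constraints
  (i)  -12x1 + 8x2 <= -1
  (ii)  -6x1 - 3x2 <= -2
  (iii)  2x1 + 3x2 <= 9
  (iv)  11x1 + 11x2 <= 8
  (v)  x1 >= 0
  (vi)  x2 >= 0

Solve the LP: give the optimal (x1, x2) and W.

x1 = 8/11, x2 = 0, maximum W = 72/11

Feasible corners and W = 9x1 - 8x2:
  (19/84, 3/14) → W = 9/28
  (15/44, 17/44) → W = -1/44
  (1/3, 0) → W = 3
  (8/11, 0) → W = 72/11

At the optimal vertex, 11x1 + 11x2 = 8 and x2 = 0.
Solving simultaneously gives x1 = 8/11, x2 = 0.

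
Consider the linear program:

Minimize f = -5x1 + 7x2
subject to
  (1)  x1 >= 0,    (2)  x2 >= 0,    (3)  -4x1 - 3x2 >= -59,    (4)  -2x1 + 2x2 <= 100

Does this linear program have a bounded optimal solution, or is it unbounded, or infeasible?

Vertices and f = -5x1 + 7x2:
  (0, 0) → f = 0
  (0, 59/3) → f = 413/3
  (59/4, 0) → f = -295/4
The feasible region has finitely many vertices and no improving ray; the minimum is -295/4 at (59/4, 0).

bounded optimum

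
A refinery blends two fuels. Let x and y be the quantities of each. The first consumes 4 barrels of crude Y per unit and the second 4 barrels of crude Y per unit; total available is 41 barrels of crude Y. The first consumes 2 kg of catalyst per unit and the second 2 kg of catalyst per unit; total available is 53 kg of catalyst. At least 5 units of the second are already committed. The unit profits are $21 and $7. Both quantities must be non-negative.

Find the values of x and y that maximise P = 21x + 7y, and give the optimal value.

Corner points and P = 21x + 7y:
  (0, 41/4) → P = 287/4
  (0, 5) → P = 35
  (21/4, 5) → P = 581/4

The binding constraints are 4x + 4y = 41 and y = 5.
Solving simultaneously gives x = 21/4, y = 5.

x = 21/4, y = 5, maximum P = 581/4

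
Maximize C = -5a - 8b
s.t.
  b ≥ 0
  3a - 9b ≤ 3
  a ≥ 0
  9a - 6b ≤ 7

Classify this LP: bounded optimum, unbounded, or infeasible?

Feasible corners and C = -5a - 8b:
  (0, 0) → C = 0
  (7/9, 0) → C = -35/9
The feasible region has finitely many vertices and no improving ray; the maximum is 0 at (0, 0).

bounded optimum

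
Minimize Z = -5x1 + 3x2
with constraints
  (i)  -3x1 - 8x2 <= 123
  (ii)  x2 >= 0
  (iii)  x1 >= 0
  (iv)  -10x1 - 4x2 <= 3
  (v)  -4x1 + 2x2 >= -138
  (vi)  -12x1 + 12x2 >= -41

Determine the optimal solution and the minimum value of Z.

x1 = 787/12, x2 = 373/6, minimum Z = -1697/12

Corner points and Z = -5x1 + 3x2:
  (0, 0) → Z = 0
  (41/12, 0) → Z = -205/12
  (787/12, 373/6) → Z = -1697/12
The feasible region is unbounded (it extends along (0, 1), (1, 2)), but Z strictly increases along every unbounded feasible direction, so there is no improving ray and the minimum is attained at a vertex.

The optimum lies where -4x1 + 2x2 = -138 and -12x1 + 12x2 = -41.
Solving simultaneously gives x1 = 787/12, x2 = 373/6.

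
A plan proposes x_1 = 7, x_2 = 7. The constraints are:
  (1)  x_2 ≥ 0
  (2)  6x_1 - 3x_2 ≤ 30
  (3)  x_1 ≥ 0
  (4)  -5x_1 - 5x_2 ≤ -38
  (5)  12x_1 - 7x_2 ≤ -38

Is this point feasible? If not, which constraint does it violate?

not feasible — violates (5)

Constraint (5): 12x_1 - 7x_2 = 35, which is not ≤ -38. All other constraints are satisfied.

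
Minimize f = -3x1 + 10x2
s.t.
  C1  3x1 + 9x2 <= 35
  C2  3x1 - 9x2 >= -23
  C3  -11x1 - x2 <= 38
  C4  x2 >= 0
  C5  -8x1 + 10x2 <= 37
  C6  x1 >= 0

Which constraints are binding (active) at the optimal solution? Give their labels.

C1 and C4

Corner points and f = -3x1 + 10x2:
  (2, 29/9) → f = 236/9
  (35/3, 0) → f = -35
  (0, 23/9) → f = 230/9
  (0, 0) → f = 0

The minimum is at (35/3, 0). Substituting into each constraint, equality holds for C1 and C4; the remaining constraints have slack.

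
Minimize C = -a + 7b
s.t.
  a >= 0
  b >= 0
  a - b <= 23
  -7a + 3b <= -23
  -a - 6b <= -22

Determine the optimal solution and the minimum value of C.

a = 23, b = 0, minimum C = -23

Corner points and C = -a + 7b:
  (23, 0) → C = -23
  (22, 0) → C = -22
  (68/15, 131/45) → C = 713/45
The feasible region is unbounded (it extends along (3, 7), (1, 1)), but C strictly increases along every unbounded feasible direction, so there is no improving ray and the minimum is attained at a vertex.

The binding constraints are b = 0 and a - b = 23.
Solving simultaneously gives a = 23, b = 0.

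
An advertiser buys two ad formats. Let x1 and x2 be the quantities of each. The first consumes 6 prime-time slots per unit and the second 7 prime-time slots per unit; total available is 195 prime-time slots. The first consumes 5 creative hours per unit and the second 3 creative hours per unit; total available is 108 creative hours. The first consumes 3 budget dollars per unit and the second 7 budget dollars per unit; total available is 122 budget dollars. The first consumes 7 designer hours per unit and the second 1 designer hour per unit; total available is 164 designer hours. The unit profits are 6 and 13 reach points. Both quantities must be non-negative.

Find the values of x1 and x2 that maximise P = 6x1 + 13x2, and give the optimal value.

Feasible corners and P = 6x1 + 13x2:
  (0, 0) → P = 0
  (0, 122/7) → P = 1586/7
  (108/5, 0) → P = 648/5
  (15, 11) → P = 233

x1 = 15, x2 = 11, maximum P = 233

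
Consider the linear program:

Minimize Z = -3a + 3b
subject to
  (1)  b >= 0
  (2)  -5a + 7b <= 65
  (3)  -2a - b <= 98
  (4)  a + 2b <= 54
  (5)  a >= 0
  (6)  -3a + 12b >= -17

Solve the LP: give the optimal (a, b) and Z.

a = 341/9, b = 145/18, minimum Z = -179/2

Feasible corners and Z = -3a + 3b:
  (0, 0) → Z = 0
  (17/3, 0) → Z = -17
  (248/17, 335/17) → Z = 261/17
  (0, 65/7) → Z = 195/7
  (341/9, 145/18) → Z = -179/2

The optimum lies where a + 2b = 54 and -3a + 12b = -17.
Solving simultaneously gives a = 341/9, b = 145/18.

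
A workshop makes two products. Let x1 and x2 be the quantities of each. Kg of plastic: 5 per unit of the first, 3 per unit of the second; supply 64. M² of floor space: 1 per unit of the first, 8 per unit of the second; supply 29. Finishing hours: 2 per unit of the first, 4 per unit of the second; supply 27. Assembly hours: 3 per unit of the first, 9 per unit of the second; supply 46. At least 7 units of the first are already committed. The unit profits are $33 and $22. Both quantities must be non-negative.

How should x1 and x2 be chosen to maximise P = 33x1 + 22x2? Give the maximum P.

x1 = 25/2, x2 = 1/2, maximum P = 847/2

Corner points and P = 33x1 + 22x2:
  (64/5, 0) → P = 2112/5
  (7, 0) → P = 231
  (25/2, 1/2) → P = 847/2
  (107/15, 41/15) → P = 4433/15
  (7, 11/4) → P = 583/2
  (59/6, 11/6) → P = 2189/6

The binding constraints are 5x1 + 3x2 = 64 and 2x1 + 4x2 = 27.
Solving simultaneously gives x1 = 25/2, x2 = 1/2.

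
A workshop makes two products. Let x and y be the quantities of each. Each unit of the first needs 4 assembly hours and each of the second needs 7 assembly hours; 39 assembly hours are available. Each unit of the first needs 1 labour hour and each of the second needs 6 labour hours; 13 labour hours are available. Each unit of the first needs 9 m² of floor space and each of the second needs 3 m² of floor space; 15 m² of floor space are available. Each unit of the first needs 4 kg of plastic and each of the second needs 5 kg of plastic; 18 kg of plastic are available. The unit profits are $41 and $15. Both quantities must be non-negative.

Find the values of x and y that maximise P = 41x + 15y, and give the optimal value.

Feasible corners and P = 41x + 15y:
  (0, 0) → P = 0
  (0, 13/6) → P = 65/2
  (5/3, 0) → P = 205/3
  (1, 2) → P = 71

The binding constraints are x + 6y = 13 and 9x + 3y = 15.
Solving simultaneously gives x = 1, y = 2.

x = 1, y = 2, maximum P = 71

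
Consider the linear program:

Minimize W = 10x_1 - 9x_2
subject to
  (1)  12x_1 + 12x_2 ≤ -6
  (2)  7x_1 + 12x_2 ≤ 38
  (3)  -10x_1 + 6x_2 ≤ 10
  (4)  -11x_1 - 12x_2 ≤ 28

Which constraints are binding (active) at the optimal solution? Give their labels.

(1) and (3)

Vertices and W = 10x_1 - 9x_2:
  (-13/16, 5/16) → W = -175/16
  (22, -45/2) → W = 845/2
  (-48/31, -85/93) → W = -225/31

The minimum is at (-13/16, 5/16). Substituting into each constraint, equality holds for (1) and (3); the remaining constraints have slack.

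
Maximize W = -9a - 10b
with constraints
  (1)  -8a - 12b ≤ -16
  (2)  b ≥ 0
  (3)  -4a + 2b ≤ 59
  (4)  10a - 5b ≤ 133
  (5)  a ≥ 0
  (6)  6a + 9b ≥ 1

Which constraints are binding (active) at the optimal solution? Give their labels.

(1) and (5)

Vertices and W = -9a - 10b:
  (2, 0) → W = -18
  (0, 4/3) → W = -40/3
  (133/10, 0) → W = -1197/10
  (0, 59/2) → W = -295
The feasible region is unbounded (it extends along (1, 2)), but W strictly decreases along every unbounded feasible direction, so there is no improving ray and the maximum is attained at a vertex.

The maximum is at (0, 4/3). Substituting into each constraint, equality holds for (1) and (5); the remaining constraints have slack.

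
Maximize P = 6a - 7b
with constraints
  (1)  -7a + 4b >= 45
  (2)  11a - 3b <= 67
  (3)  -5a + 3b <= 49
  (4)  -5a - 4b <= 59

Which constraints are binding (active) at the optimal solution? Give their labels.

Corner points and P = 6a - 7b:
  (403/23, 964/23) → P = -4330/23
  (-26/3, -47/12) → P = -295/12
  (58/3, 437/9) → P = -2015/9
  (-373/35, -10/7) → P = -1888/35

The maximum is at (-26/3, -47/12). Substituting into each constraint, equality holds for (1) and (4); the remaining constraints have slack.

(1) and (4)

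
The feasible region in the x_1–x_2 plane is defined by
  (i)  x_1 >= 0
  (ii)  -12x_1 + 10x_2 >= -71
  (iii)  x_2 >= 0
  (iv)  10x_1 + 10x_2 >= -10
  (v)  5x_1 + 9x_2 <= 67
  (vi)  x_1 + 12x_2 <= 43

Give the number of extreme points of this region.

5

Pairwise boundary intersections that survive every other constraint:
  (0, 0)
  (0, 43/12)
  (71/12, 0)
  (1309/158, 449/158)
  (139/17, 148/51)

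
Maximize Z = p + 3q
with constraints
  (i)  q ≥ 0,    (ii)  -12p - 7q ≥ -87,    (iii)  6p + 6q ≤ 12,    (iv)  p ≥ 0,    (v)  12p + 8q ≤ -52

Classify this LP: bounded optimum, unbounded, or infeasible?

The boundaries q = 0 and 6p + 6q = 12 meet at (2, 0), but that point violates 12p + 8q ≤ -52. Every candidate vertex is excluded by some other constraint, so the feasible region is empty.

infeasible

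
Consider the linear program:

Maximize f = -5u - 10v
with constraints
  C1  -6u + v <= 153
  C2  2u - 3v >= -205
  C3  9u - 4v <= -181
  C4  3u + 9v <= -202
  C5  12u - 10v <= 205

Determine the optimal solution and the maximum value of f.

u = -431/15, v = -97/5, maximum f = 1013/3

Extreme points and f = -5u - 10v:
  (-431/15, -97/5) → f = 1013/3
  (-1579/57, -251/19) → f = 15425/57
  (-2437/93, -425/31) → f = 24935/93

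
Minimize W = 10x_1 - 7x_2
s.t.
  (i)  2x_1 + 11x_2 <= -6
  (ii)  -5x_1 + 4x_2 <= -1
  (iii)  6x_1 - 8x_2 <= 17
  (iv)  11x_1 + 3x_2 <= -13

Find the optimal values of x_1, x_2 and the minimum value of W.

Extreme points and W = 10x_1 - 7x_2:
  (-15/4, -79/16) → W = -47/16
  (-49/59, -76/59) → W = 42/59
  (-1/2, -5/2) → W = 25/2

The binding constraints are -5x_1 + 4x_2 = -1 and 6x_1 - 8x_2 = 17.
Solving simultaneously gives x_1 = -15/4, x_2 = -79/16.

x_1 = -15/4, x_2 = -79/16, minimum W = -47/16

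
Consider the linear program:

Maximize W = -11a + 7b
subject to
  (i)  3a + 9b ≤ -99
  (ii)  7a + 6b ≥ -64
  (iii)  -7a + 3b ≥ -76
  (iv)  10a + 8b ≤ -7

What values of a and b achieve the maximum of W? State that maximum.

Corner points and W = -11a + 7b:
  (2/5, -167/15) → W = -247/3
  (43/8, -307/24) → W = -446/3
  (88/21, -140/9) → W = -9764/63

The binding constraints are 3a + 9b = -99 and 7a + 6b = -64.
Solving simultaneously gives a = 2/5, b = -167/15.

a = 2/5, b = -167/15, maximum W = -247/3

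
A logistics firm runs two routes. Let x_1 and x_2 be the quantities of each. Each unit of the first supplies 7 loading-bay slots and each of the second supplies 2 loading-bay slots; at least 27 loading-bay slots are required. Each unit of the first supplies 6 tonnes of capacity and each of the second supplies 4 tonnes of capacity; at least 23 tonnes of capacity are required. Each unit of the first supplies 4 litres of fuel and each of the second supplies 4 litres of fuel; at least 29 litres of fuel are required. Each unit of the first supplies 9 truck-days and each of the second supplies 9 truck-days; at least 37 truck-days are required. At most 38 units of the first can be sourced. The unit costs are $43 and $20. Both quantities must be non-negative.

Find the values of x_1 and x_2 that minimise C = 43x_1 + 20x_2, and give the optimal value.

The feasible region is unbounded (it extends along (0, 1)), but C strictly increases along every unbounded feasible direction, so there is no improving ray and the minimum is attained at a vertex.

x_1 = 5/2, x_2 = 19/4, minimum C = 405/2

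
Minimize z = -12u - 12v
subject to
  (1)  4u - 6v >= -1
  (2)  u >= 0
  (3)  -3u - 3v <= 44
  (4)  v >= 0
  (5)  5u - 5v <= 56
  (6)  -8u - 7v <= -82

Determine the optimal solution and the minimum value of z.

u = 341/10, v = 229/10, minimum z = -684

Extreme points and z = -12u - 12v:
  (341/10, 229/10) → z = -684
  (485/76, 84/19) → z = -2463/19
  (56/5, 0) → z = -672/5
  (41/4, 0) → z = -123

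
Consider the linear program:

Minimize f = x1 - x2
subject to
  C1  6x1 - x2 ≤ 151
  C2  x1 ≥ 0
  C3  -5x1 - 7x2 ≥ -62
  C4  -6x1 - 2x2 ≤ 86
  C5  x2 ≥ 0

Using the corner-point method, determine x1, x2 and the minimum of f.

x1 = 0, x2 = 62/7, minimum f = -62/7

Feasible corners and f = x1 - x2:
  (0, 62/7) → f = -62/7
  (0, 0) → f = 0
  (62/5, 0) → f = 62/5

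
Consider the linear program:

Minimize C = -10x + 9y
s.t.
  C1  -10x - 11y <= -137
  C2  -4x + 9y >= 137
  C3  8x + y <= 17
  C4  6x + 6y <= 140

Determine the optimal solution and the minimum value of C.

Corner points and C = -10x + 9y:
  (-137/67, 959/67) → C = 10001/67
  (4/19, 291/19) → C = 2579/19
  (-19/21, 509/21) → C = 4771/21
The feasible region is unbounded (it extends along (-11, 10), (-1, 1)), but C strictly increases along every unbounded feasible direction, so there is no improving ray and the minimum is attained at a vertex.

The binding constraints are -4x + 9y = 137 and 8x + y = 17.
Solving simultaneously gives x = 4/19, y = 291/19.

x = 4/19, y = 291/19, minimum C = 2579/19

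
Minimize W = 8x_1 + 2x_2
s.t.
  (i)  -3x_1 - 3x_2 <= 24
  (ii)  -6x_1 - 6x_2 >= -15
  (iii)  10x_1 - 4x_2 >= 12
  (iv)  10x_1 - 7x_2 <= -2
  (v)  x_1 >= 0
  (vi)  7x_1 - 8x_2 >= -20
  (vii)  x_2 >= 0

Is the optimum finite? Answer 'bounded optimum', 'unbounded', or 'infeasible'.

infeasible

The boundaries -6x_1 - 6x_2 = -15 and 10x_1 - 4x_2 = 12 meet at (11/7, 13/14), but that point violates 10x_1 - 7x_2 ≤ -2. Every candidate vertex is excluded by some other constraint, so the feasible region is empty.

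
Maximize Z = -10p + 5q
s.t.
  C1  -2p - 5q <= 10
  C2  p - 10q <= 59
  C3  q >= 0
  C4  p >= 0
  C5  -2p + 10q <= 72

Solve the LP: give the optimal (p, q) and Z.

Corner points and Z = -10p + 5q:
  (59, 0) → Z = -590
  (0, 0) → Z = 0
  (0, 36/5) → Z = 36
The feasible region is unbounded (it extends along (5, 1), (10, 1)), but Z strictly decreases along every unbounded feasible direction, so there is no improving ray and the maximum is attained at a vertex.

p = 0, q = 36/5, maximum Z = 36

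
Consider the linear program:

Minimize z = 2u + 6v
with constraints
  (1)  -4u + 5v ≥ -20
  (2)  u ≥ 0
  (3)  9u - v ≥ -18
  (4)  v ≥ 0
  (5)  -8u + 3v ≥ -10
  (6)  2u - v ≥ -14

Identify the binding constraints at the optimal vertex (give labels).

Vertices and z = 2u + 6v:
  (0, 0) → z = 0
  (0, 14) → z = 84
  (5/4, 0) → z = 5/2
  (26, 66) → z = 448

The minimum is at (0, 0). Substituting into each constraint, equality holds for (2) and (4); the remaining constraints have slack.

(2) and (4)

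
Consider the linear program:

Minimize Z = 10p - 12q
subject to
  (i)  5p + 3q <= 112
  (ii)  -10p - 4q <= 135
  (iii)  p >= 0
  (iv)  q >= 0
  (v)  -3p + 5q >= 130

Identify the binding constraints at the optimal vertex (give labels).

Corner points and Z = 10p - 12q:
  (0, 112/3) → Z = -448
  (5, 29) → Z = -298
  (0, 26) → Z = -312

The minimum is at (0, 112/3). Substituting into each constraint, equality holds for (i) and (iii); the remaining constraints have slack.

(i) and (iii)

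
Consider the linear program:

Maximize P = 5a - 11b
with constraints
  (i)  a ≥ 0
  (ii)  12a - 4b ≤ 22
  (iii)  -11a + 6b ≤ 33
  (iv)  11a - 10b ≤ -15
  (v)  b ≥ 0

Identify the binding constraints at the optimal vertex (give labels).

(i) and (iv)

Corner points and P = 5a - 11b:
  (0, 11/2) → P = -121/2
  (0, 3/2) → P = -33/2
  (66/7, 319/14) → P = -407/2
  (70/19, 211/38) → P = -1621/38

The maximum is at (0, 3/2). Substituting into each constraint, equality holds for (i) and (iv); the remaining constraints have slack.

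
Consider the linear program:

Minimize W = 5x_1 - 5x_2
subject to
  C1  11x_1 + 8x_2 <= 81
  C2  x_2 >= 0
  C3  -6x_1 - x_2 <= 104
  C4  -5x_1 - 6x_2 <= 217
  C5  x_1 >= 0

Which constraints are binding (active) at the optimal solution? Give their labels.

C1 and C5

Corner points and W = 5x_1 - 5x_2:
  (81/11, 0) → W = 405/11
  (0, 81/8) → W = -405/8
  (0, 0) → W = 0

The minimum is at (0, 81/8). Substituting into each constraint, equality holds for C1 and C5; the remaining constraints have slack.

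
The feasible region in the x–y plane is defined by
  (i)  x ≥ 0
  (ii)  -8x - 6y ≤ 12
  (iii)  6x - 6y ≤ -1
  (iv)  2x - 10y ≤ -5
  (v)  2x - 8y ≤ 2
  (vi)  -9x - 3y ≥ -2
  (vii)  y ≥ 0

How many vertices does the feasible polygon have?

3

Pairwise boundary intersections that survive every other constraint:
  (0, 1/2)
  (0, 2/3)
  (5/96, 49/96)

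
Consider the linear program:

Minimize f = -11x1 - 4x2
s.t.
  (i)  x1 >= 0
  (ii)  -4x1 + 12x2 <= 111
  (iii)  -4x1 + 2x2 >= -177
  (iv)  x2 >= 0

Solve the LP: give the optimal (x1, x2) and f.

Extreme points and f = -11x1 - 4x2:
  (0, 37/4) → f = -37
  (0, 0) → f = 0
  (1173/20, 144/5) → f = -15207/20
  (177/4, 0) → f = -1947/4

At the optimal vertex, -4x1 + 12x2 = 111 and -4x1 + 2x2 = -177.
Solving simultaneously gives x1 = 1173/20, x2 = 144/5.

x1 = 1173/20, x2 = 144/5, minimum f = -15207/20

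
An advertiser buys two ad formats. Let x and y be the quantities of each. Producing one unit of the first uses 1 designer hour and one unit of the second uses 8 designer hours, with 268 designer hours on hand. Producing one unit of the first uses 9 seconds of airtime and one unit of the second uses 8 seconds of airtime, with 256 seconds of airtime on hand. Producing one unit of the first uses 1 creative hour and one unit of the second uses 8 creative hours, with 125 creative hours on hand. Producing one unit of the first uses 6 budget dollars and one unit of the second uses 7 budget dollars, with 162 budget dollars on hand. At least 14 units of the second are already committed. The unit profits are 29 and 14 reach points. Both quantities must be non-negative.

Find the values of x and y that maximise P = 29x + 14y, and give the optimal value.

x = 32/3, y = 14, maximum P = 1516/3

Extreme points and P = 29x + 14y:
  (0, 125/8) → P = 875/4
  (0, 14) → P = 196
  (421/41, 588/41) → P = 20441/41
  (32/3, 14) → P = 1516/3

The optimum lies where 6x + 7y = 162 and y = 14.
Solving simultaneously gives x = 32/3, y = 14.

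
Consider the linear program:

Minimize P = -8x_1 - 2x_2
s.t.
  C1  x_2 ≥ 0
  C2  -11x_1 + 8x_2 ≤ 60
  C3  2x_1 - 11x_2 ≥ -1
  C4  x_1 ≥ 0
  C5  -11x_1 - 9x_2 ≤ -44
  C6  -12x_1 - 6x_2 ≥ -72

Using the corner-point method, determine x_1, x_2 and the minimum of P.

At the optimal vertex, x_2 = 0 and -12x_1 - 6x_2 = -72.
Solving simultaneously gives x_1 = 6, x_2 = 0.

x_1 = 6, x_2 = 0, minimum P = -48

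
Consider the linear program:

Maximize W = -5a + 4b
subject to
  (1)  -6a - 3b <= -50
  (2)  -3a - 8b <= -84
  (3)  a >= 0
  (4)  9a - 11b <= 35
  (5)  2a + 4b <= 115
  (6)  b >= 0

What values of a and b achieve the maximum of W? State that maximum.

Extreme points and W = -5a + 4b:
  (148/39, 118/13) → W = 52/3
  (0, 50/3) → W = 200/3
  (172/15, 31/5) → W = -488/15
  (0, 115/4) → W = 115
  (1405/58, 965/58) → W = -3165/58

a = 0, b = 115/4, maximum W = 115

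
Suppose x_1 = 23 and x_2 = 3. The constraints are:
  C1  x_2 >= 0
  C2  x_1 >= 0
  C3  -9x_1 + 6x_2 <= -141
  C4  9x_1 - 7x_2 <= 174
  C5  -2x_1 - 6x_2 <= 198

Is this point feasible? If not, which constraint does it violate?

not feasible — violates C4

Constraint C4: 9x_1 - 7x_2 = 186, which is not ≤ 174. All other constraints are satisfied.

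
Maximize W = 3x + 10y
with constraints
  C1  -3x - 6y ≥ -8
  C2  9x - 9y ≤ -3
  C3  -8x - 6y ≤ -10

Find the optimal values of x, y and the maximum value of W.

Corner points and W = 3x + 10y:
  (2/3, 1) → W = 12
  (2/5, 17/15) → W = 188/15
  (4/7, 19/21) → W = 226/21

x = 2/5, y = 17/15, maximum W = 188/15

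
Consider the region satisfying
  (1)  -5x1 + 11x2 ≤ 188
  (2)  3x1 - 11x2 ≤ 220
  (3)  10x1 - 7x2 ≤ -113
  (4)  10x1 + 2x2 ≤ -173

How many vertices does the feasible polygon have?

Of the 6 pairwise boundary intersections, those satisfying every inequality are:
  (-204, -832/11)
  (-2279/120, 203/24)
  (-2783/89, -2539/89)
  (-479/30, -20/3)

4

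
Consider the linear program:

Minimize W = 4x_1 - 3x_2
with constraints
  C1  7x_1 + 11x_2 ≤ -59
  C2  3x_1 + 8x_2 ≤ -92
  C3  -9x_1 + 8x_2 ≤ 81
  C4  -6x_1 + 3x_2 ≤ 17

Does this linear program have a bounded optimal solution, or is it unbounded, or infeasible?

bounded optimum

Extreme points and W = 4x_1 - 3x_2:
  (540/23, -467/23) → W = 3561/23
  (-412/57, -167/19) → W = -145/57
The feasible region has finitely many vertices and no improving ray; the minimum is -145/57 at (-412/57, -167/19).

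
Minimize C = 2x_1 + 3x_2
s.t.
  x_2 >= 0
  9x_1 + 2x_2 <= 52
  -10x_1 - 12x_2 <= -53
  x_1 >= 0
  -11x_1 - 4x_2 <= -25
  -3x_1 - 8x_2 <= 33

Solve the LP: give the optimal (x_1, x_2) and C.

Feasible corners and C = 2x_1 + 3x_2:
  (52/9, 0) → C = 104/9
  (53/10, 0) → C = 53/5
  (0, 26) → C = 78
  (22/23, 333/92) → C = 1175/92
  (0, 25/4) → C = 75/4

x_1 = 53/10, x_2 = 0, minimum C = 53/5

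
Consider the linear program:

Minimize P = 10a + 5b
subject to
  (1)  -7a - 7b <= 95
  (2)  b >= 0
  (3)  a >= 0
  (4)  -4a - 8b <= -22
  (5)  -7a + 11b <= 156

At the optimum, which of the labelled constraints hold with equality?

Vertices and P = 10a + 5b:
  (11/2, 0) → P = 55
  (0, 11/4) → P = 55/4
  (0, 156/11) → P = 780/11
The feasible region is unbounded (it extends along (11, 7), (1, 0)), but P strictly increases along every unbounded feasible direction, so there is no improving ray and the minimum is attained at a vertex.

The minimum is at (0, 11/4). Substituting into each constraint, equality holds for (3) and (4); the remaining constraints have slack.

(3) and (4)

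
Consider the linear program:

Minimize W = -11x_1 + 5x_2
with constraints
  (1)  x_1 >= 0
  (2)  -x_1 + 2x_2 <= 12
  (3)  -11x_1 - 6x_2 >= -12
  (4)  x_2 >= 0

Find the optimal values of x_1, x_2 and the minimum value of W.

x_1 = 12/11, x_2 = 0, minimum W = -12

Vertices and W = -11x_1 + 5x_2:
  (0, 2) → W = 10
  (0, 0) → W = 0
  (12/11, 0) → W = -12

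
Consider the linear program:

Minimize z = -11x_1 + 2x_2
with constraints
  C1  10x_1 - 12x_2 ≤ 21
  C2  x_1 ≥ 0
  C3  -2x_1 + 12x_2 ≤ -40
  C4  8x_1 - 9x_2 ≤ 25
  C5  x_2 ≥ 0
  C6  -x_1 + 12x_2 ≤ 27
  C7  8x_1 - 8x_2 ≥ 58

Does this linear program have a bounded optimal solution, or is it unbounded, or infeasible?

The boundaries -x_1 + 12x_2 = 27 and 8x_1 - 8x_2 = 58 meet at (114/11, 137/44), but that point violates 10x_1 - 12x_2 ≤ 21. Every candidate vertex is excluded by some other constraint, so the feasible region is empty.

infeasible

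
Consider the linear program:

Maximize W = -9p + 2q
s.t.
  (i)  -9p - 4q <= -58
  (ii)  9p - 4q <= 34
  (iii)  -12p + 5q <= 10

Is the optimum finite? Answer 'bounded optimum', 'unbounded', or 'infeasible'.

Corner points and W = -9p + 2q:
  (46/9, 3) → W = -40
  (250/93, 262/31) → W = -226/31
The feasible region has finitely many vertices and no improving ray; the maximum is -226/31 at (250/93, 262/31).

bounded optimum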